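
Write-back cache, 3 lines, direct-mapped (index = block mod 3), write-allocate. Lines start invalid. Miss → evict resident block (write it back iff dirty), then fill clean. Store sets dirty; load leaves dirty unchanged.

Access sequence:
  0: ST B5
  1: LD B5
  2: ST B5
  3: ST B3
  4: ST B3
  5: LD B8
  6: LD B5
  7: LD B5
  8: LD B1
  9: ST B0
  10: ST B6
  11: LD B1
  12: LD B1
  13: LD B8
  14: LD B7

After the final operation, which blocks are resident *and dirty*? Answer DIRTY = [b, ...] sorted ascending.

DIRTY = [6]

  0 | W B5 → L2 miss [D]
  1 | R B5 → L2 hit [D]
  2 | W B5 → L2 hit [D]
  3 | W B3 → L0 miss [D]
  4 | W B3 → L0 hit [D]
  5 | R B8 → L2 miss wb→B5 [-]
  6 | R B5 → L2 miss [-]
  7 | R B5 → L2 hit [-]
  8 | R B1 → L1 miss [-]
  9 | W B0 → L0 miss wb→B3 [D]
  10 | W B6 → L0 miss wb→B0 [D]
  11 | R B1 → L1 hit [-]
  12 | R B1 → L1 hit [-]
  13 | R B8 → L2 miss [-]
  14 | R B7 → L1 miss [-]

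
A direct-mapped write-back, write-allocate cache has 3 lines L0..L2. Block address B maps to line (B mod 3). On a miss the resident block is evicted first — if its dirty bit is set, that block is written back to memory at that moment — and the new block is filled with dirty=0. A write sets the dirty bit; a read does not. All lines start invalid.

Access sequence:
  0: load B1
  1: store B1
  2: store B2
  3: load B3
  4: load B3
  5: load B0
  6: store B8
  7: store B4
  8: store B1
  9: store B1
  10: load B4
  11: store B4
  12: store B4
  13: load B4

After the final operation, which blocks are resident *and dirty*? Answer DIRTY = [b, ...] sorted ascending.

DIRTY = [4, 8]

  0 | R B1 → L1 miss [-]
  1 | W B1 → L1 hit [D]
  2 | W B2 → L2 miss [D]
  3 | R B3 → L0 miss [-]
  4 | R B3 → L0 hit [-]
  5 | R B0 → L0 miss [-]
  6 | W B8 → L2 miss wb→B2 [D]
  7 | W B4 → L1 miss wb→B1 [D]
  8 | W B1 → L1 miss wb→B4 [D]
  9 | W B1 → L1 hit [D]
  10 | R B4 → L1 miss wb→B1 [-]
  11 | W B4 → L1 hit [D]
  12 | W B4 → L1 hit [D]
  13 | R B4 → L1 hit [D]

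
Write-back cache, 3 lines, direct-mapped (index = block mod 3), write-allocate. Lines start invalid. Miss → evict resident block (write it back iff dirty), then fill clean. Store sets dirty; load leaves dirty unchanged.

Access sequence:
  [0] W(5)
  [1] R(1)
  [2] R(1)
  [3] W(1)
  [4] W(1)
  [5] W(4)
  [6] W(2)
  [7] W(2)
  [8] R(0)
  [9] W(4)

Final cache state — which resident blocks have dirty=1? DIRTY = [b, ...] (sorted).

0: W B5 → L2 miss [D]
1: R B1 → L1 miss [-]
2: R B1 → L1 hit [-]
3: W B1 → L1 hit [D]
4: W B1 → L1 hit [D]
5: W B4 → L1 miss wb→B1 [D]
6: W B2 → L2 miss wb→B5 [D]
7: W B2 → L2 hit [D]
8: R B0 → L0 miss [-]
9: W B4 → L1 hit [D]

DIRTY = [2, 4]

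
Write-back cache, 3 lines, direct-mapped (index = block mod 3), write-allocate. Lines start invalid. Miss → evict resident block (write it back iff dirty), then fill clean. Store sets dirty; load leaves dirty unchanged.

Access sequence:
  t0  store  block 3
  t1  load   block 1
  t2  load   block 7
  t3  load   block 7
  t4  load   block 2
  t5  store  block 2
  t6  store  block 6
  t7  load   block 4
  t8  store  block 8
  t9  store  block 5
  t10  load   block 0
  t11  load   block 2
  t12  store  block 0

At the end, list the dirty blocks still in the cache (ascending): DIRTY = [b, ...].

  0 | W B3 → L0 miss [D]
  1 | R B1 → L1 miss [-]
  2 | R B7 → L1 miss [-]
  3 | R B7 → L1 hit [-]
  4 | R B2 → L2 miss [-]
  5 | W B2 → L2 hit [D]
  6 | W B6 → L0 miss wb→B3 [D]
  7 | R B4 → L1 miss [-]
  8 | W B8 → L2 miss wb→B2 [D]
  9 | W B5 → L2 miss wb→B8 [D]
  10 | R B0 → L0 miss wb→B6 [-]
  11 | R B2 → L2 miss wb→B5 [-]
  12 | W B0 → L0 hit [D]

DIRTY = [0]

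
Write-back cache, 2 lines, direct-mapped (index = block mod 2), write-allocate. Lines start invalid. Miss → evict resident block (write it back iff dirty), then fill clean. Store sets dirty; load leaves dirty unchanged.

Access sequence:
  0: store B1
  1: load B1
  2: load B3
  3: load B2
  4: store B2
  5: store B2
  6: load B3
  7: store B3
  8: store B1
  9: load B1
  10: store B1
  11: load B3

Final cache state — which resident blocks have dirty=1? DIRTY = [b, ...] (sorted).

DIRTY = [2]

  0 | W B1 → L1 miss [D]
  1 | R B1 → L1 hit [D]
  2 | R B3 → L1 miss wb→B1 [-]
  3 | R B2 → L0 miss [-]
  4 | W B2 → L0 hit [D]
  5 | W B2 → L0 hit [D]
  6 | R B3 → L1 hit [-]
  7 | W B3 → L1 hit [D]
  8 | W B1 → L1 miss wb→B3 [D]
  9 | R B1 → L1 hit [D]
  10 | W B1 → L1 hit [D]
  11 | R B3 → L1 miss wb→B1 [-]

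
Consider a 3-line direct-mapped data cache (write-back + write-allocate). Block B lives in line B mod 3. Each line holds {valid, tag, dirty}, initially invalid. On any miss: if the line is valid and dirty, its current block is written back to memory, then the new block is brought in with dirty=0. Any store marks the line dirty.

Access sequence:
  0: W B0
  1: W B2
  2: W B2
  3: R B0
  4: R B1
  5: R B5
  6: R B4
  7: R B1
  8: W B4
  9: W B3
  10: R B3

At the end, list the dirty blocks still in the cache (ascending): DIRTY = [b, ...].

DIRTY = [3, 4]

0: W B0 → L0 miss [D]
1: W B2 → L2 miss [D]
2: W B2 → L2 hit [D]
3: R B0 → L0 hit [D]
4: R B1 → L1 miss [-]
5: R B5 → L2 miss wb→B2 [-]
6: R B4 → L1 miss [-]
7: R B1 → L1 miss [-]
8: W B4 → L1 miss [D]
9: W B3 → L0 miss wb→B0 [D]
10: R B3 → L0 hit [D]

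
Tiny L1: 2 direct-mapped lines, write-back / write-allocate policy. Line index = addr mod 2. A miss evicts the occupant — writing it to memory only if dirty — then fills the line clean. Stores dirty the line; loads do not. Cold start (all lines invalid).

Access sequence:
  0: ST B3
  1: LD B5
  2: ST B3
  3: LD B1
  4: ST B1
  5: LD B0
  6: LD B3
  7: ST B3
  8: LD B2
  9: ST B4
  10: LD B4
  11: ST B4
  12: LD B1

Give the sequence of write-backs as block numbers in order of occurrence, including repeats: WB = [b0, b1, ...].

WB = [3, 3, 1, 3]

0: W B3 -> L1 miss  d=D]
1: R B5 -> L1 miss wb->B3  d=-]
2: W B3 -> L1 miss  d=D]
3: R B1 -> L1 miss wb->B3  d=-]
4: W B1 -> L1 hit  d=D]
5: R B0 -> L0 miss  d=-]
6: R B3 -> L1 miss wb->B1  d=-]
7: W B3 -> L1 hit  d=D]
8: R B2 -> L0 miss  d=-]
9: W B4 -> L0 miss  d=D]
10: R B4 -> L0 hit  d=D]
11: W B4 -> L0 hit  d=D]
12: R B1 -> L1 miss wb->B3  d=-]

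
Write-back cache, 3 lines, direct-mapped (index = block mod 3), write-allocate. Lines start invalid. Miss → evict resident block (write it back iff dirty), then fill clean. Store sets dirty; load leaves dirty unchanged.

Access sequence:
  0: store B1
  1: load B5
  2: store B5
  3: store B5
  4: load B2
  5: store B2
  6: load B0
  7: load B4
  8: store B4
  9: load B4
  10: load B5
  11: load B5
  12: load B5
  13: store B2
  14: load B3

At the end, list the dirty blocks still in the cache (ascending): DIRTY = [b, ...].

DIRTY = [2, 4]

  0 | W B1 → L1 miss [D]
  1 | R B5 → L2 miss [-]
  2 | W B5 → L2 hit [D]
  3 | W B5 → L2 hit [D]
  4 | R B2 → L2 miss wb→B5 [-]
  5 | W B2 → L2 hit [D]
  6 | R B0 → L0 miss [-]
  7 | R B4 → L1 miss wb→B1 [-]
  8 | W B4 → L1 hit [D]
  9 | R B4 → L1 hit [D]
  10 | R B5 → L2 miss wb→B2 [-]
  11 | R B5 → L2 hit [-]
  12 | R B5 → L2 hit [-]
  13 | W B2 → L2 miss [D]
  14 | R B3 → L0 miss [-]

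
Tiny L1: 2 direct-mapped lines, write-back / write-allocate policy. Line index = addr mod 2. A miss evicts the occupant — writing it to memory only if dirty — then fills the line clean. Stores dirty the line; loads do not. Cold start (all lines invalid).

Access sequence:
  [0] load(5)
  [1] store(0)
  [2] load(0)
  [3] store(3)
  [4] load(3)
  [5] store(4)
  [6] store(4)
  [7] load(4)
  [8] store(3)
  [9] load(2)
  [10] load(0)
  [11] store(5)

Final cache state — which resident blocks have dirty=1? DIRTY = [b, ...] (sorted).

  0 | R B5 → L1 miss [-]
  1 | W B0 → L0 miss [D]
  2 | R B0 → L0 hit [D]
  3 | W B3 → L1 miss [D]
  4 | R B3 → L1 hit [D]
  5 | W B4 → L0 miss wb→B0 [D]
  6 | W B4 → L0 hit [D]
  7 | R B4 → L0 hit [D]
  8 | W B3 → L1 hit [D]
  9 | R B2 → L0 miss wb→B4 [-]
  10 | R B0 → L0 miss [-]
  11 | W B5 → L1 miss wb→B3 [D]

DIRTY = [5]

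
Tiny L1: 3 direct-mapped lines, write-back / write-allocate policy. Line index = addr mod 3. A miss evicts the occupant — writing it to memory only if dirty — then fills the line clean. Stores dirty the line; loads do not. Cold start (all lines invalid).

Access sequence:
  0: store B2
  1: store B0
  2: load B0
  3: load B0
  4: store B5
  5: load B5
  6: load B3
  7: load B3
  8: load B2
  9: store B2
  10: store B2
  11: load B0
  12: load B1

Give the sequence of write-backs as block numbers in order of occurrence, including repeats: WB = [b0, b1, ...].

WB = [2, 0, 5]

0: W B2 -> L2 miss  d=D]
1: W B0 -> L0 miss  d=D]
2: R B0 -> L0 hit  d=D]
3: R B0 -> L0 hit  d=D]
4: W B5 -> L2 miss wb->B2  d=D]
5: R B5 -> L2 hit  d=D]
6: R B3 -> L0 miss wb->B0  d=-]
7: R B3 -> L0 hit  d=-]
8: R B2 -> L2 miss wb->B5  d=-]
9: W B2 -> L2 hit  d=D]
10: W B2 -> L2 hit  d=D]
11: R B0 -> L0 miss  d=-]
12: R B1 -> L1 miss  d=-]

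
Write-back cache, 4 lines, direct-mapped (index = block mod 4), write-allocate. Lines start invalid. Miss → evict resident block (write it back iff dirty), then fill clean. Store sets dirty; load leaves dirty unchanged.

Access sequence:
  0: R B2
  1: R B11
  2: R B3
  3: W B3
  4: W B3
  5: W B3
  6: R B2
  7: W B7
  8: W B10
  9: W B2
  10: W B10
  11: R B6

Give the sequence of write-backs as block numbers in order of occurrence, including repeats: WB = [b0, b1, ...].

WB = [3, 10, 2, 10]

  0 | R B2 → L2 miss [-]
  1 | R B11 → L3 miss [-]
  2 | R B3 → L3 miss [-]
  3 | W B3 → L3 hit [D]
  4 | W B3 → L3 hit [D]
  5 | W B3 → L3 hit [D]
  6 | R B2 → L2 hit [-]
  7 | W B7 → L3 miss wb→B3 [D]
  8 | W B10 → L2 miss [D]
  9 | W B2 → L2 miss wb→B10 [D]
  10 | W B10 → L2 miss wb→B2 [D]
  11 | R B6 → L2 miss wb→B10 [-]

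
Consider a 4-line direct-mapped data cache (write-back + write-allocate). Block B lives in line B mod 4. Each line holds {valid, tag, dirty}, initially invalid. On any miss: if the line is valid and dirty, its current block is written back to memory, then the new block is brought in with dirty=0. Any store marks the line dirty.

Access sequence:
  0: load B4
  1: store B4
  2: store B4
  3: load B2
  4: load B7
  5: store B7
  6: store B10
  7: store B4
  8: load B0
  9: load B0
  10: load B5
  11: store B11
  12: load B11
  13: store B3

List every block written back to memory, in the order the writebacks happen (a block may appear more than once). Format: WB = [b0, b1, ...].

WB = [4, 7, 11]

0: R B4 → L0 miss [-]
1: W B4 → L0 hit [D]
2: W B4 → L0 hit [D]
3: R B2 → L2 miss [-]
4: R B7 → L3 miss [-]
5: W B7 → L3 hit [D]
6: W B10 → L2 miss [D]
7: W B4 → L0 hit [D]
8: R B0 → L0 miss wb→B4 [-]
9: R B0 → L0 hit [-]
10: R B5 → L1 miss [-]
11: W B11 → L3 miss wb→B7 [D]
12: R B11 → L3 hit [D]
13: W B3 → L3 miss wb→B11 [D]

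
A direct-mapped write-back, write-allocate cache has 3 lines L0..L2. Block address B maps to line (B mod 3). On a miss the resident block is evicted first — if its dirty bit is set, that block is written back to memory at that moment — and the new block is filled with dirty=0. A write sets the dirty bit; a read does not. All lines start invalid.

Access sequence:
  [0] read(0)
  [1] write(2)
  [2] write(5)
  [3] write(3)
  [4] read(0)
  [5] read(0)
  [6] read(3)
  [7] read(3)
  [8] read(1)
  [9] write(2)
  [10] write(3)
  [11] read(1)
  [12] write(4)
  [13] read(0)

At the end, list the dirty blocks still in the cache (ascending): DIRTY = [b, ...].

DIRTY = [2, 4]

0: R B0 -> L0 miss  d=-]
1: W B2 -> L2 miss  d=D]
2: W B5 -> L2 miss wb->B2  d=D]
3: W B3 -> L0 miss  d=D]
4: R B0 -> L0 miss wb->B3  d=-]
5: R B0 -> L0 hit  d=-]
6: R B3 -> L0 miss  d=-]
7: R B3 -> L0 hit  d=-]
8: R B1 -> L1 miss  d=-]
9: W B2 -> L2 miss wb->B5  d=D]
10: W B3 -> L0 hit  d=D]
11: R B1 -> L1 hit  d=-]
12: W B4 -> L1 miss  d=D]
13: R B0 -> L0 miss wb->B3  d=-]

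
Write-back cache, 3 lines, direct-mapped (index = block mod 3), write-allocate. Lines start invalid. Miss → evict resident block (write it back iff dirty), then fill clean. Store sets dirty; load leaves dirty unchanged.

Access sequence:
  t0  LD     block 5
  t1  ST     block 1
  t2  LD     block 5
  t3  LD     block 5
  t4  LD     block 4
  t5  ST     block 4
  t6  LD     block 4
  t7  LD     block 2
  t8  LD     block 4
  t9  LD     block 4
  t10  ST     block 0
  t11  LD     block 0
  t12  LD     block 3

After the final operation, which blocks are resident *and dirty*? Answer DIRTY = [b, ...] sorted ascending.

DIRTY = [4]

  0 | R B5 → L2 miss [-]
  1 | W B1 → L1 miss [D]
  2 | R B5 → L2 hit [-]
  3 | R B5 → L2 hit [-]
  4 | R B4 → L1 miss wb→B1 [-]
  5 | W B4 → L1 hit [D]
  6 | R B4 → L1 hit [D]
  7 | R B2 → L2 miss [-]
  8 | R B4 → L1 hit [D]
  9 | R B4 → L1 hit [D]
  10 | W B0 → L0 miss [D]
  11 | R B0 → L0 hit [D]
  12 | R B3 → L0 miss wb→B0 [-]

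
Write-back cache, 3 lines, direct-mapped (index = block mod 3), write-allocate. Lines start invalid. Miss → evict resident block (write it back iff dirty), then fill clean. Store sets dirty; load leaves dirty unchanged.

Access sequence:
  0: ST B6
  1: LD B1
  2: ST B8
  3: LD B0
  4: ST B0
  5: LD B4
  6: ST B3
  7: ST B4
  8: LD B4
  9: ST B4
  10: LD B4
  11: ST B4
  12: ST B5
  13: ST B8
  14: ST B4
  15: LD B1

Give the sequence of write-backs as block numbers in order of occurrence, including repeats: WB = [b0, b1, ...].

0: W B6 -> L0 miss  d=D]
1: R B1 -> L1 miss  d=-]
2: W B8 -> L2 miss  d=D]
3: R B0 -> L0 miss wb->B6  d=-]
4: W B0 -> L0 hit  d=D]
5: R B4 -> L1 miss  d=-]
6: W B3 -> L0 miss wb->B0  d=D]
7: W B4 -> L1 hit  d=D]
8: R B4 -> L1 hit  d=D]
9: W B4 -> L1 hit  d=D]
10: R B4 -> L1 hit  d=D]
11: W B4 -> L1 hit  d=D]
12: W B5 -> L2 miss wb->B8  d=D]
13: W B8 -> L2 miss wb->B5  d=D]
14: W B4 -> L1 hit  d=D]
15: R B1 -> L1 miss wb->B4  d=-]

WB = [6, 0, 8, 5, 4]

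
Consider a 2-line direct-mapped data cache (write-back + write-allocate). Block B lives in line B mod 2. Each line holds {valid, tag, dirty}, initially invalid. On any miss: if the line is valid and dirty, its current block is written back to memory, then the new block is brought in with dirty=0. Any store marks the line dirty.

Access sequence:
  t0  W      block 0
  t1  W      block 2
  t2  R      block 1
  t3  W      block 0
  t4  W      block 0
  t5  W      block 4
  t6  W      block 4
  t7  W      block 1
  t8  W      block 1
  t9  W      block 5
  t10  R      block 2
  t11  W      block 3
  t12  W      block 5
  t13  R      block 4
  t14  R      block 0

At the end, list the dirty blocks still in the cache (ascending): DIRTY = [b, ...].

DIRTY = [5]

0: W B0 -> L0 miss  d=D]
1: W B2 -> L0 miss wb->B0  d=D]
2: R B1 -> L1 miss  d=-]
3: W B0 -> L0 miss wb->B2  d=D]
4: W B0 -> L0 hit  d=D]
5: W B4 -> L0 miss wb->B0  d=D]
6: W B4 -> L0 hit  d=D]
7: W B1 -> L1 hit  d=D]
8: W B1 -> L1 hit  d=D]
9: W B5 -> L1 miss wb->B1  d=D]
10: R B2 -> L0 miss wb->B4  d=-]
11: W B3 -> L1 miss wb->B5  d=D]
12: W B5 -> L1 miss wb->B3  d=D]
13: R B4 -> L0 miss  d=-]
14: R B0 -> L0 miss  d=-]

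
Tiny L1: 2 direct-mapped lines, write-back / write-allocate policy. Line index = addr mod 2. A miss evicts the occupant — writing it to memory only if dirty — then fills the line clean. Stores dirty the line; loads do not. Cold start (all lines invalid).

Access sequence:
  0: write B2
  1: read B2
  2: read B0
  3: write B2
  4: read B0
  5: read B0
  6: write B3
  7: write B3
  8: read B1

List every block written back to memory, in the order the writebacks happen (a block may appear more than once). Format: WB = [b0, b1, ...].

WB = [2, 2, 3]

0: W B2 -> L0 miss  d=D]
1: R B2 -> L0 hit  d=D]
2: R B0 -> L0 miss wb->B2  d=-]
3: W B2 -> L0 miss  d=D]
4: R B0 -> L0 miss wb->B2  d=-]
5: R B0 -> L0 hit  d=-]
6: W B3 -> L1 miss  d=D]
7: W B3 -> L1 hit  d=D]
8: R B1 -> L1 miss wb->B3  d=-]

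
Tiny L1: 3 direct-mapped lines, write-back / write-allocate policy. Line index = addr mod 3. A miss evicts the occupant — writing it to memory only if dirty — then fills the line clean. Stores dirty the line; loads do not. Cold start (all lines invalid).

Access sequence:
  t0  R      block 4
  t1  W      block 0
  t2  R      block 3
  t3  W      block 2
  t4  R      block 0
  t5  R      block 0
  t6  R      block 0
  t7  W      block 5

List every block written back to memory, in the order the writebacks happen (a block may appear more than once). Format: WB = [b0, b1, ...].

0: R B4 → L1 miss [-]
1: W B0 → L0 miss [D]
2: R B3 → L0 miss wb→B0 [-]
3: W B2 → L2 miss [D]
4: R B0 → L0 miss [-]
5: R B0 → L0 hit [-]
6: R B0 → L0 hit [-]
7: W B5 → L2 miss wb→B2 [D]

WB = [0, 2]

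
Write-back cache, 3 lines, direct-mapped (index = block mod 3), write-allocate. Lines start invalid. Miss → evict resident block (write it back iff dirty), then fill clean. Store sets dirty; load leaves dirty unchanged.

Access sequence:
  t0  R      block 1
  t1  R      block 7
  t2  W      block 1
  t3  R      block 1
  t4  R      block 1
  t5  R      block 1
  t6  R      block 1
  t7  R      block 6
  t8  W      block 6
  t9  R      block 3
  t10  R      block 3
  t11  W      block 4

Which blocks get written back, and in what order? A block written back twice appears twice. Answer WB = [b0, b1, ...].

WB = [6, 1]

0: R B1 → L1 miss [-]
1: R B7 → L1 miss [-]
2: W B1 → L1 miss [D]
3: R B1 → L1 hit [D]
4: R B1 → L1 hit [D]
5: R B1 → L1 hit [D]
6: R B1 → L1 hit [D]
7: R B6 → L0 miss [-]
8: W B6 → L0 hit [D]
9: R B3 → L0 miss wb→B6 [-]
10: R B3 → L0 hit [-]
11: W B4 → L1 miss wb→B1 [D]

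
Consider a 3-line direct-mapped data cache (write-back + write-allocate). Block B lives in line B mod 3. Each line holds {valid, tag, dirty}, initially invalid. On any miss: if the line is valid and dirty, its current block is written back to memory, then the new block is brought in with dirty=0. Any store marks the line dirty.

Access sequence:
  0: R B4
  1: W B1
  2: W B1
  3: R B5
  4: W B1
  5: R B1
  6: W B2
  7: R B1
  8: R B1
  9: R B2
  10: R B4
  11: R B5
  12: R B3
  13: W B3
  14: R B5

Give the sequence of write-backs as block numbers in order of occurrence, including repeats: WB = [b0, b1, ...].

0: R B4 → L1 miss [-]
1: W B1 → L1 miss [D]
2: W B1 → L1 hit [D]
3: R B5 → L2 miss [-]
4: W B1 → L1 hit [D]
5: R B1 → L1 hit [D]
6: W B2 → L2 miss [D]
7: R B1 → L1 hit [D]
8: R B1 → L1 hit [D]
9: R B2 → L2 hit [D]
10: R B4 → L1 miss wb→B1 [-]
11: R B5 → L2 miss wb→B2 [-]
12: R B3 → L0 miss [-]
13: W B3 → L0 hit [D]
14: R B5 → L2 hit [-]

WB = [1, 2]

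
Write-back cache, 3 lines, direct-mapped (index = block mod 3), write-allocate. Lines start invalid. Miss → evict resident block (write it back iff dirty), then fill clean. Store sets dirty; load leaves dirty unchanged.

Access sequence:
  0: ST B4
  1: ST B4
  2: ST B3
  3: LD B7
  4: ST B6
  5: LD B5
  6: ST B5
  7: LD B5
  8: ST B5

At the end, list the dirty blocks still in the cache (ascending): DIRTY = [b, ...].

DIRTY = [5, 6]

0: W B4 → L1 miss [D]
1: W B4 → L1 hit [D]
2: W B3 → L0 miss [D]
3: R B7 → L1 miss wb→B4 [-]
4: W B6 → L0 miss wb→B3 [D]
5: R B5 → L2 miss [-]
6: W B5 → L2 hit [D]
7: R B5 → L2 hit [D]
8: W B5 → L2 hit [D]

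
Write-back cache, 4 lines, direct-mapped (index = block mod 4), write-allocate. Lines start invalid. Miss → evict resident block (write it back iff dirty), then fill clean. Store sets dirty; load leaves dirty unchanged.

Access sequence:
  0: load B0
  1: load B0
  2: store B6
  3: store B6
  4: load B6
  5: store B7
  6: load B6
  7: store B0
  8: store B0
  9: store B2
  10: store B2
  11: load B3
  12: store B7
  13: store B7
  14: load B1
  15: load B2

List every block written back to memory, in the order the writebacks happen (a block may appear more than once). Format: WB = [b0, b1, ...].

WB = [6, 7]

  0 | R B0 → L0 miss [-]
  1 | R B0 → L0 hit [-]
  2 | W B6 → L2 miss [D]
  3 | W B6 → L2 hit [D]
  4 | R B6 → L2 hit [D]
  5 | W B7 → L3 miss [D]
  6 | R B6 → L2 hit [D]
  7 | W B0 → L0 hit [D]
  8 | W B0 → L0 hit [D]
  9 | W B2 → L2 miss wb→B6 [D]
  10 | W B2 → L2 hit [D]
  11 | R B3 → L3 miss wb→B7 [-]
  12 | W B7 → L3 miss [D]
  13 | W B7 → L3 hit [D]
  14 | R B1 → L1 miss [-]
  15 | R B2 → L2 hit [D]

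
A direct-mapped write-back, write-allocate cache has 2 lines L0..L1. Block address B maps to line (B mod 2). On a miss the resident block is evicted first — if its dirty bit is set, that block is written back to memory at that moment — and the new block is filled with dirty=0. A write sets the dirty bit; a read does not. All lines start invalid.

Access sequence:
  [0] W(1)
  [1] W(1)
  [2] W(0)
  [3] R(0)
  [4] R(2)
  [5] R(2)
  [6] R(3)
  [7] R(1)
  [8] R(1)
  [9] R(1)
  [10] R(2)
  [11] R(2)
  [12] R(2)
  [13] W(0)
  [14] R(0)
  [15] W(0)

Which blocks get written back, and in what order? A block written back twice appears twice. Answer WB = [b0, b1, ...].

WB = [0, 1]

0: W B1 -> L1 miss  d=D]
1: W B1 -> L1 hit  d=D]
2: W B0 -> L0 miss  d=D]
3: R B0 -> L0 hit  d=D]
4: R B2 -> L0 miss wb->B0  d=-]
5: R B2 -> L0 hit  d=-]
6: R B3 -> L1 miss wb->B1  d=-]
7: R B1 -> L1 miss  d=-]
8: R B1 -> L1 hit  d=-]
9: R B1 -> L1 hit  d=-]
10: R B2 -> L0 hit  d=-]
11: R B2 -> L0 hit  d=-]
12: R B2 -> L0 hit  d=-]
13: W B0 -> L0 miss  d=D]
14: R B0 -> L0 hit  d=D]
15: W B0 -> L0 hit  d=D]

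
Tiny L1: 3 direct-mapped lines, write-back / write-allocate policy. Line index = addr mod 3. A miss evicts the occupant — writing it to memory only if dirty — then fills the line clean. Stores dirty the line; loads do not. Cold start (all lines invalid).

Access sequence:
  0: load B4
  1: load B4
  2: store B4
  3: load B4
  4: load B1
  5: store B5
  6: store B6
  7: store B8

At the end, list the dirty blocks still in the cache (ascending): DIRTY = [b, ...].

DIRTY = [6, 8]

0: R B4 -> L1 miss  d=-]
1: R B4 -> L1 hit  d=-]
2: W B4 -> L1 hit  d=D]
3: R B4 -> L1 hit  d=D]
4: R B1 -> L1 miss wb->B4  d=-]
5: W B5 -> L2 miss  d=D]
6: W B6 -> L0 miss  d=D]
7: W B8 -> L2 miss wb->B5  d=D]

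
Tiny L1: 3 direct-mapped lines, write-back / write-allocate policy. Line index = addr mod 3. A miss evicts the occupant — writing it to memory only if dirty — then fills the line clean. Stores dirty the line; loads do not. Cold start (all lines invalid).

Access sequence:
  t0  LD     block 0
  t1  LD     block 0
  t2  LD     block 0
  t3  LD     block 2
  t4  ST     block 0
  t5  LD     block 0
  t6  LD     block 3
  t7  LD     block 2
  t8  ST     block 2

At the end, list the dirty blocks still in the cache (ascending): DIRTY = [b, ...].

  0 | R B0 → L0 miss [-]
  1 | R B0 → L0 hit [-]
  2 | R B0 → L0 hit [-]
  3 | R B2 → L2 miss [-]
  4 | W B0 → L0 hit [D]
  5 | R B0 → L0 hit [D]
  6 | R B3 → L0 miss wb→B0 [-]
  7 | R B2 → L2 hit [-]
  8 | W B2 → L2 hit [D]

DIRTY = [2]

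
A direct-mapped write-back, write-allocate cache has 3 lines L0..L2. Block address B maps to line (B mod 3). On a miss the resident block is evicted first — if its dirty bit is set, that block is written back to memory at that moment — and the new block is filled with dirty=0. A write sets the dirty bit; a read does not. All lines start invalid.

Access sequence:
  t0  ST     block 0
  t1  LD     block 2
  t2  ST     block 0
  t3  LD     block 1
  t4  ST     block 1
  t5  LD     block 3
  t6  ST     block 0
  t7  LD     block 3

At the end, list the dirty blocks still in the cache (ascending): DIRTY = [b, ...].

0: W B0 -> L0 miss  d=D]
1: R B2 -> L2 miss  d=-]
2: W B0 -> L0 hit  d=D]
3: R B1 -> L1 miss  d=-]
4: W B1 -> L1 hit  d=D]
5: R B3 -> L0 miss wb->B0  d=-]
6: W B0 -> L0 miss  d=D]
7: R B3 -> L0 miss wb->B0  d=-]

DIRTY = [1]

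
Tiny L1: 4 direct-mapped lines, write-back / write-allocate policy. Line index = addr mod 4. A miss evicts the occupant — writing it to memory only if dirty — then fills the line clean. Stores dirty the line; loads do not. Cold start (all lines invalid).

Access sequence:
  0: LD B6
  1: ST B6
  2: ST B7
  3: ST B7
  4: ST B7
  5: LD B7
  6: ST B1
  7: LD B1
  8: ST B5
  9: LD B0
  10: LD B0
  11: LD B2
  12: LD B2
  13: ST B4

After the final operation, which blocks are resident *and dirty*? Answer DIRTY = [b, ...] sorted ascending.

0: R B6 -> L2 miss  d=-]
1: W B6 -> L2 hit  d=D]
2: W B7 -> L3 miss  d=D]
3: W B7 -> L3 hit  d=D]
4: W B7 -> L3 hit  d=D]
5: R B7 -> L3 hit  d=D]
6: W B1 -> L1 miss  d=D]
7: R B1 -> L1 hit  d=D]
8: W B5 -> L1 miss wb->B1  d=D]
9: R B0 -> L0 miss  d=-]
10: R B0 -> L0 hit  d=-]
11: R B2 -> L2 miss wb->B6  d=-]
12: R B2 -> L2 hit  d=-]
13: W B4 -> L0 miss  d=D]

DIRTY = [4, 5, 7]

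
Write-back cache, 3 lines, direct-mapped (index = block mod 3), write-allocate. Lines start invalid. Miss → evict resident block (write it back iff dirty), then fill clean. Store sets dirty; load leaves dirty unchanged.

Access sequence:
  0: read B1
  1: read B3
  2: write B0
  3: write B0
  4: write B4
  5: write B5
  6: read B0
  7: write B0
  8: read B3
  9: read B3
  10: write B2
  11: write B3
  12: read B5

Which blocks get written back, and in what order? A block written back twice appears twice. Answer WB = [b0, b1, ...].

WB = [0, 5, 2]

0: R B1 -> L1 miss  d=-]
1: R B3 -> L0 miss  d=-]
2: W B0 -> L0 miss  d=D]
3: W B0 -> L0 hit  d=D]
4: W B4 -> L1 miss  d=D]
5: W B5 -> L2 miss  d=D]
6: R B0 -> L0 hit  d=D]
7: W B0 -> L0 hit  d=D]
8: R B3 -> L0 miss wb->B0  d=-]
9: R B3 -> L0 hit  d=-]
10: W B2 -> L2 miss wb->B5  d=D]
11: W B3 -> L0 hit  d=D]
12: R B5 -> L2 miss wb->B2  d=-]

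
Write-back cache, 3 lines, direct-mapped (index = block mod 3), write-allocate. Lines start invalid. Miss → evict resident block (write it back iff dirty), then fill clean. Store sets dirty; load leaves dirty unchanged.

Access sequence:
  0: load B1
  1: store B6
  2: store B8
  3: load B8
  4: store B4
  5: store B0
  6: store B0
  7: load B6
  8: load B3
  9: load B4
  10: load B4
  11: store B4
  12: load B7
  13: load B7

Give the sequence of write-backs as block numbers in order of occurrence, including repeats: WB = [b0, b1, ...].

  0 | R B1 → L1 miss [-]
  1 | W B6 → L0 miss [D]
  2 | W B8 → L2 miss [D]
  3 | R B8 → L2 hit [D]
  4 | W B4 → L1 miss [D]
  5 | W B0 → L0 miss wb→B6 [D]
  6 | W B0 → L0 hit [D]
  7 | R B6 → L0 miss wb→B0 [-]
  8 | R B3 → L0 miss [-]
  9 | R B4 → L1 hit [D]
  10 | R B4 → L1 hit [D]
  11 | W B4 → L1 hit [D]
  12 | R B7 → L1 miss wb→B4 [-]
  13 | R B7 → L1 hit [-]

WB = [6, 0, 4]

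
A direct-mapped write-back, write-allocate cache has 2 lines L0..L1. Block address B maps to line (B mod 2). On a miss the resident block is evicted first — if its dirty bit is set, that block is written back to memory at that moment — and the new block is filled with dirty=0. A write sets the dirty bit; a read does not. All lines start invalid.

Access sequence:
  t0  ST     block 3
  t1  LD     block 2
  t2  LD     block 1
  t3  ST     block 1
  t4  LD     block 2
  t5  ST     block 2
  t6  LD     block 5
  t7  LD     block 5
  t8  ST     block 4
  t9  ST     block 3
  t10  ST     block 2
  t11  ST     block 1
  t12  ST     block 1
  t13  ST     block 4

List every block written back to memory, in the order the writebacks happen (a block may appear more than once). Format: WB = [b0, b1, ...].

  0 | W B3 → L1 miss [D]
  1 | R B2 → L0 miss [-]
  2 | R B1 → L1 miss wb→B3 [-]
  3 | W B1 → L1 hit [D]
  4 | R B2 → L0 hit [-]
  5 | W B2 → L0 hit [D]
  6 | R B5 → L1 miss wb→B1 [-]
  7 | R B5 → L1 hit [-]
  8 | W B4 → L0 miss wb→B2 [D]
  9 | W B3 → L1 miss [D]
  10 | W B2 → L0 miss wb→B4 [D]
  11 | W B1 → L1 miss wb→B3 [D]
  12 | W B1 → L1 hit [D]
  13 | W B4 → L0 miss wb→B2 [D]

WB = [3, 1, 2, 4, 3, 2]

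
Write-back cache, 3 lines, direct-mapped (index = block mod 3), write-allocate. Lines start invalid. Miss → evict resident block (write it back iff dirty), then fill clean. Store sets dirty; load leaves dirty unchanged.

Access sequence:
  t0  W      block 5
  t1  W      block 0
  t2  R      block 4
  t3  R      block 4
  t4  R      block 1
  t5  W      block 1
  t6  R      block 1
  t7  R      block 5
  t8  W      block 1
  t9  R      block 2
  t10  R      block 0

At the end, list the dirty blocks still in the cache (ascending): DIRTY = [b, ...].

DIRTY = [0, 1]

0: W B5 -> L2 miss  d=D]
1: W B0 -> L0 miss  d=D]
2: R B4 -> L1 miss  d=-]
3: R B4 -> L1 hit  d=-]
4: R B1 -> L1 miss  d=-]
5: W B1 -> L1 hit  d=D]
6: R B1 -> L1 hit  d=D]
7: R B5 -> L2 hit  d=D]
8: W B1 -> L1 hit  d=D]
9: R B2 -> L2 miss wb->B5  d=-]
10: R B0 -> L0 hit  d=D]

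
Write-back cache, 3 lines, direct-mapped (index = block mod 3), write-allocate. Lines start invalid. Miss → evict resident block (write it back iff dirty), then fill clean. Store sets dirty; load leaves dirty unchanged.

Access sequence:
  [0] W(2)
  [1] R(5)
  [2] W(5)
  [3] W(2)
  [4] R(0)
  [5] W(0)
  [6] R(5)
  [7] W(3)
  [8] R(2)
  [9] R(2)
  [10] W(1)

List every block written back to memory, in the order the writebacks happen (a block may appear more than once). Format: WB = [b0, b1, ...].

WB = [2, 5, 2, 0]

0: W B2 → L2 miss [D]
1: R B5 → L2 miss wb→B2 [-]
2: W B5 → L2 hit [D]
3: W B2 → L2 miss wb→B5 [D]
4: R B0 → L0 miss [-]
5: W B0 → L0 hit [D]
6: R B5 → L2 miss wb→B2 [-]
7: W B3 → L0 miss wb→B0 [D]
8: R B2 → L2 miss [-]
9: R B2 → L2 hit [-]
10: W B1 → L1 miss [D]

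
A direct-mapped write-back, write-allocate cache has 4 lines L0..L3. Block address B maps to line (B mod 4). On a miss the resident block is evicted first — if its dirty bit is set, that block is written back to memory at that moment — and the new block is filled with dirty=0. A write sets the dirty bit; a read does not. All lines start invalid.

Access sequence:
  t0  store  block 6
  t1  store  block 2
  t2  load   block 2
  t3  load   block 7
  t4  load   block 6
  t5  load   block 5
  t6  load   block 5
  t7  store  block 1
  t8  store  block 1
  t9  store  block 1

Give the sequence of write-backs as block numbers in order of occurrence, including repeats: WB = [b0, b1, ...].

0: W B6 -> L2 miss  d=D]
1: W B2 -> L2 miss wb->B6  d=D]
2: R B2 -> L2 hit  d=D]
3: R B7 -> L3 miss  d=-]
4: R B6 -> L2 miss wb->B2  d=-]
5: R B5 -> L1 miss  d=-]
6: R B5 -> L1 hit  d=-]
7: W B1 -> L1 miss  d=D]
8: W B1 -> L1 hit  d=D]
9: W B1 -> L1 hit  d=D]

WB = [6, 2]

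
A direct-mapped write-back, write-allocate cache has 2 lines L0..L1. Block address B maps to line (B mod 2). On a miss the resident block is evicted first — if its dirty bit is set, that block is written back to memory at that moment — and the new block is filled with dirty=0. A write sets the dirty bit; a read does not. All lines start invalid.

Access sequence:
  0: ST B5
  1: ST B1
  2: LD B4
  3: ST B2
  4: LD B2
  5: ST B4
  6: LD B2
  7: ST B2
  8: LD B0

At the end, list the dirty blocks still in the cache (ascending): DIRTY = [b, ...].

0: W B5 -> L1 miss  d=D]
1: W B1 -> L1 miss wb->B5  d=D]
2: R B4 -> L0 miss  d=-]
3: W B2 -> L0 miss  d=D]
4: R B2 -> L0 hit  d=D]
5: W B4 -> L0 miss wb->B2  d=D]
6: R B2 -> L0 miss wb->B4  d=-]
7: W B2 -> L0 hit  d=D]
8: R B0 -> L0 miss wb->B2  d=-]

DIRTY = [1]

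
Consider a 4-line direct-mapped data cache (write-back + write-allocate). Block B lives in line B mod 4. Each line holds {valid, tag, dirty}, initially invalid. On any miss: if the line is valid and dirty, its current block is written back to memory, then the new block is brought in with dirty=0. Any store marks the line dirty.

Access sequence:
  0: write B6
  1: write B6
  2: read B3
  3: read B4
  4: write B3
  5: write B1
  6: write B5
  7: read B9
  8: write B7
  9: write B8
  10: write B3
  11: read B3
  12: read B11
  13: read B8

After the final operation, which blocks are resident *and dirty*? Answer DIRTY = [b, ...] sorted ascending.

0: W B6 → L2 miss [D]
1: W B6 → L2 hit [D]
2: R B3 → L3 miss [-]
3: R B4 → L0 miss [-]
4: W B3 → L3 hit [D]
5: W B1 → L1 miss [D]
6: W B5 → L1 miss wb→B1 [D]
7: R B9 → L1 miss wb→B5 [-]
8: W B7 → L3 miss wb→B3 [D]
9: W B8 → L0 miss [D]
10: W B3 → L3 miss wb→B7 [D]
11: R B3 → L3 hit [D]
12: R B11 → L3 miss wb→B3 [-]
13: R B8 → L0 hit [D]

DIRTY = [6, 8]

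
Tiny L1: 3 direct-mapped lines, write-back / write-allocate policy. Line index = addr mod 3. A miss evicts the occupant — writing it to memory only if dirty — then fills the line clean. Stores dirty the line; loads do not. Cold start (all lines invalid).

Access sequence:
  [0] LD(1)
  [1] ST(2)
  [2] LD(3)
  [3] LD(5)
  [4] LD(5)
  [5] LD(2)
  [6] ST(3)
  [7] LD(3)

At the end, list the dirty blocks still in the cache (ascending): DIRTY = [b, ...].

0: R B1 → L1 miss [-]
1: W B2 → L2 miss [D]
2: R B3 → L0 miss [-]
3: R B5 → L2 miss wb→B2 [-]
4: R B5 → L2 hit [-]
5: R B2 → L2 miss [-]
6: W B3 → L0 hit [D]
7: R B3 → L0 hit [D]

DIRTY = [3]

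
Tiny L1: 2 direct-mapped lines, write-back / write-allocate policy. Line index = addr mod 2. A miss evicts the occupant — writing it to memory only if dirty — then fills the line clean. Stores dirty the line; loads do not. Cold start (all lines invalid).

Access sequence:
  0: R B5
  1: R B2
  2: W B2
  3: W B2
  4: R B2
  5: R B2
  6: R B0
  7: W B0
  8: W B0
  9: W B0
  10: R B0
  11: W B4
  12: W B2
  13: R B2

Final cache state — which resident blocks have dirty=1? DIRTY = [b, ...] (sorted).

  0 | R B5 → L1 miss [-]
  1 | R B2 → L0 miss [-]
  2 | W B2 → L0 hit [D]
  3 | W B2 → L0 hit [D]
  4 | R B2 → L0 hit [D]
  5 | R B2 → L0 hit [D]
  6 | R B0 → L0 miss wb→B2 [-]
  7 | W B0 → L0 hit [D]
  8 | W B0 → L0 hit [D]
  9 | W B0 → L0 hit [D]
  10 | R B0 → L0 hit [D]
  11 | W B4 → L0 miss wb→B0 [D]
  12 | W B2 → L0 miss wb→B4 [D]
  13 | R B2 → L0 hit [D]

DIRTY = [2]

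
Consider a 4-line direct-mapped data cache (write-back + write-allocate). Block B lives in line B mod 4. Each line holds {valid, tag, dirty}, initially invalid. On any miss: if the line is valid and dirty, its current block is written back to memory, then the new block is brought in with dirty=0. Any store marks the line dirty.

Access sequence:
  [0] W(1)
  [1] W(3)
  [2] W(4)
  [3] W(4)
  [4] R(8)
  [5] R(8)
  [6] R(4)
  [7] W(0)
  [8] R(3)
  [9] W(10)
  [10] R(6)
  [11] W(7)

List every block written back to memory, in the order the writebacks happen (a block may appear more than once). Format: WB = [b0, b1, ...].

WB = [4, 10, 3]

0: W B1 -> L1 miss  d=D]
1: W B3 -> L3 miss  d=D]
2: W B4 -> L0 miss  d=D]
3: W B4 -> L0 hit  d=D]
4: R B8 -> L0 miss wb->B4  d=-]
5: R B8 -> L0 hit  d=-]
6: R B4 -> L0 miss  d=-]
7: W B0 -> L0 miss  d=D]
8: R B3 -> L3 hit  d=D]
9: W B10 -> L2 miss  d=D]
10: R B6 -> L2 miss wb->B10  d=-]
11: W B7 -> L3 miss wb->B3  d=D]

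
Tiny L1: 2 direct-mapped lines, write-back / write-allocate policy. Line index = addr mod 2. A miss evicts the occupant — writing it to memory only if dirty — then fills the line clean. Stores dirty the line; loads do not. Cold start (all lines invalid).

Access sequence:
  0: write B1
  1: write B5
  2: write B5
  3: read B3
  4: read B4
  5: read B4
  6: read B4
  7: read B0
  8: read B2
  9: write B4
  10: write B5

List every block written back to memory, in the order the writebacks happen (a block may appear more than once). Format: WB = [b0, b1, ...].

0: W B1 -> L1 miss  d=D]
1: W B5 -> L1 miss wb->B1  d=D]
2: W B5 -> L1 hit  d=D]
3: R B3 -> L1 miss wb->B5  d=-]
4: R B4 -> L0 miss  d=-]
5: R B4 -> L0 hit  d=-]
6: R B4 -> L0 hit  d=-]
7: R B0 -> L0 miss  d=-]
8: R B2 -> L0 miss  d=-]
9: W B4 -> L0 miss  d=D]
10: W B5 -> L1 miss  d=D]

WB = [1, 5]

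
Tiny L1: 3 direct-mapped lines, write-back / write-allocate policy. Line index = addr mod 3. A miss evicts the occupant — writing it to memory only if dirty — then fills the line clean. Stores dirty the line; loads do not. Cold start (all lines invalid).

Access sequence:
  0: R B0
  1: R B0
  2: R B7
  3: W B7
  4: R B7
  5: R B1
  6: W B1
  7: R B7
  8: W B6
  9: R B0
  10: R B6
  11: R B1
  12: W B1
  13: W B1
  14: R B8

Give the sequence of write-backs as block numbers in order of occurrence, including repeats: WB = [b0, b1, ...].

0: R B0 -> L0 miss  d=-]
1: R B0 -> L0 hit  d=-]
2: R B7 -> L1 miss  d=-]
3: W B7 -> L1 hit  d=D]
4: R B7 -> L1 hit  d=D]
5: R B1 -> L1 miss wb->B7  d=-]
6: W B1 -> L1 hit  d=D]
7: R B7 -> L1 miss wb->B1  d=-]
8: W B6 -> L0 miss  d=D]
9: R B0 -> L0 miss wb->B6  d=-]
10: R B6 -> L0 miss  d=-]
11: R B1 -> L1 miss  d=-]
12: W B1 -> L1 hit  d=D]
13: W B1 -> L1 hit  d=D]
14: R B8 -> L2 miss  d=-]

WB = [7, 1, 6]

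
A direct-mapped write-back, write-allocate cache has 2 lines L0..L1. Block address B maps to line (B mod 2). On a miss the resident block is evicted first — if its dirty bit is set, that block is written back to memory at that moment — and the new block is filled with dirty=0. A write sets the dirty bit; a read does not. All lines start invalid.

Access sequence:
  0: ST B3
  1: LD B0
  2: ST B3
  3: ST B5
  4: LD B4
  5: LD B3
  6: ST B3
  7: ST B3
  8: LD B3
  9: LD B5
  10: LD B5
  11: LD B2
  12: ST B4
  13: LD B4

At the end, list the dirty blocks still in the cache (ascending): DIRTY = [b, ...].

0: W B3 → L1 miss [D]
1: R B0 → L0 miss [-]
2: W B3 → L1 hit [D]
3: W B5 → L1 miss wb→B3 [D]
4: R B4 → L0 miss [-]
5: R B3 → L1 miss wb→B5 [-]
6: W B3 → L1 hit [D]
7: W B3 → L1 hit [D]
8: R B3 → L1 hit [D]
9: R B5 → L1 miss wb→B3 [-]
10: R B5 → L1 hit [-]
11: R B2 → L0 miss [-]
12: W B4 → L0 miss [D]
13: R B4 → L0 hit [D]

DIRTY = [4]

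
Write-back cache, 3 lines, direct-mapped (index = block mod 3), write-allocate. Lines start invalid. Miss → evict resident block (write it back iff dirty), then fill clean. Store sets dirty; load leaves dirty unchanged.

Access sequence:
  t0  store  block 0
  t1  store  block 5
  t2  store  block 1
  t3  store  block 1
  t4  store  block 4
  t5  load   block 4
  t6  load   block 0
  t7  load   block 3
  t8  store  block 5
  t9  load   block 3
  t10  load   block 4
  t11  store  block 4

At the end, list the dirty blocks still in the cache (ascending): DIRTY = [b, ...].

DIRTY = [4, 5]

  0 | W B0 → L0 miss [D]
  1 | W B5 → L2 miss [D]
  2 | W B1 → L1 miss [D]
  3 | W B1 → L1 hit [D]
  4 | W B4 → L1 miss wb→B1 [D]
  5 | R B4 → L1 hit [D]
  6 | R B0 → L0 hit [D]
  7 | R B3 → L0 miss wb→B0 [-]
  8 | W B5 → L2 hit [D]
  9 | R B3 → L0 hit [-]
  10 | R B4 → L1 hit [D]
  11 | W B4 → L1 hit [D]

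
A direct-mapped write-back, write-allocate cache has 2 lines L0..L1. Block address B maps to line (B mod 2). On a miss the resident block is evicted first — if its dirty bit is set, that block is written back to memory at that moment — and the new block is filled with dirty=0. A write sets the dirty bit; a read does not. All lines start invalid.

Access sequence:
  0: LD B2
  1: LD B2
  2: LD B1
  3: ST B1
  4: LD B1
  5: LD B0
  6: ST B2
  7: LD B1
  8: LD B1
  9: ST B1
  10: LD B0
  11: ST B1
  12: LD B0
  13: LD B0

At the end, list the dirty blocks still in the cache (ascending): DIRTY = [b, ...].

DIRTY = [1]

  0 | R B2 → L0 miss [-]
  1 | R B2 → L0 hit [-]
  2 | R B1 → L1 miss [-]
  3 | W B1 → L1 hit [D]
  4 | R B1 → L1 hit [D]
  5 | R B0 → L0 miss [-]
  6 | W B2 → L0 miss [D]
  7 | R B1 → L1 hit [D]
  8 | R B1 → L1 hit [D]
  9 | W B1 → L1 hit [D]
  10 | R B0 → L0 miss wb→B2 [-]
  11 | W B1 → L1 hit [D]
  12 | R B0 → L0 hit [-]
  13 | R B0 → L0 hit [-]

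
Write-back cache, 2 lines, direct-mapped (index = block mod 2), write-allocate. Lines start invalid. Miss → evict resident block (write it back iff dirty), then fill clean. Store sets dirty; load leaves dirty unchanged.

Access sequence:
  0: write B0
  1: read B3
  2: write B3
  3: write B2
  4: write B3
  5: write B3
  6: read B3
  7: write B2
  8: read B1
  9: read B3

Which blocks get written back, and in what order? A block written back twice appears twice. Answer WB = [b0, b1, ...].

0: W B0 → L0 miss [D]
1: R B3 → L1 miss [-]
2: W B3 → L1 hit [D]
3: W B2 → L0 miss wb→B0 [D]
4: W B3 → L1 hit [D]
5: W B3 → L1 hit [D]
6: R B3 → L1 hit [D]
7: W B2 → L0 hit [D]
8: R B1 → L1 miss wb→B3 [-]
9: R B3 → L1 miss [-]

WB = [0, 3]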